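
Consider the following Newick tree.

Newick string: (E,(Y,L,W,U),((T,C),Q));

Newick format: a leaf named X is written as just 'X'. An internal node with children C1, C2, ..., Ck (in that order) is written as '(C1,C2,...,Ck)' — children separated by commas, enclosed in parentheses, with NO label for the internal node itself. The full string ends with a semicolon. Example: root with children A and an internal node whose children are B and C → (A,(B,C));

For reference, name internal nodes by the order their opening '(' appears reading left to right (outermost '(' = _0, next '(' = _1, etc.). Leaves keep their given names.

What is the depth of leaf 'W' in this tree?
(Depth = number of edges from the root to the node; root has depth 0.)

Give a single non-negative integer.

Newick: (E,(Y,L,W,U),((T,C),Q));
Naming internals by '(' encounter order: outermost '(' = _0, next = _1, ...
Query node: W
Path from root: _0 -> _1 -> W
Depth of W: 2 (number of edges from root)

Answer: 2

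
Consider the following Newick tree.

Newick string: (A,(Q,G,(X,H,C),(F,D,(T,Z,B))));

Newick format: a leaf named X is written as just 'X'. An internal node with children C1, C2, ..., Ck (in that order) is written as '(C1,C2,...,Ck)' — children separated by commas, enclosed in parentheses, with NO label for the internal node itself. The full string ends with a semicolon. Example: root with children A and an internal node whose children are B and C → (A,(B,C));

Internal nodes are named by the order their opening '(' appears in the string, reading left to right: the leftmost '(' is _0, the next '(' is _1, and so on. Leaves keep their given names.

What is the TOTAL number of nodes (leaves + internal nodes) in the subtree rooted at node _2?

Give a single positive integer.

Newick: (A,(Q,G,(X,H,C),(F,D,(T,Z,B))));
Locate _2: it is the '(' at position 8 (the 3rd '(' reading left to right).
Query: subtree rooted at _2
_2: subtree_size = 1 + 3
  X: subtree_size = 1 + 0
  H: subtree_size = 1 + 0
  C: subtree_size = 1 + 0
Total subtree size of _2: 4

Answer: 4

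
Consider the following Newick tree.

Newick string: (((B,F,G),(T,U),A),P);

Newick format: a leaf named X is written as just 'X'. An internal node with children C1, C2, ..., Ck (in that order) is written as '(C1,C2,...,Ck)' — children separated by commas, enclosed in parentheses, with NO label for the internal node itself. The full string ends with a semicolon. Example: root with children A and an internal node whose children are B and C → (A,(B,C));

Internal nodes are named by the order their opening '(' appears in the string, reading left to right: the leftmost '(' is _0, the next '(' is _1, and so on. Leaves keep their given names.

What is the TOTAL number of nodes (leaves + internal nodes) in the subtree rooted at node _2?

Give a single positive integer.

Newick: (((B,F,G),(T,U),A),P);
Locate _2: it is the '(' at position 2 (the 3rd '(' reading left to right).
Query: subtree rooted at _2
_2: subtree_size = 1 + 3
  B: subtree_size = 1 + 0
  F: subtree_size = 1 + 0
  G: subtree_size = 1 + 0
Total subtree size of _2: 4

Answer: 4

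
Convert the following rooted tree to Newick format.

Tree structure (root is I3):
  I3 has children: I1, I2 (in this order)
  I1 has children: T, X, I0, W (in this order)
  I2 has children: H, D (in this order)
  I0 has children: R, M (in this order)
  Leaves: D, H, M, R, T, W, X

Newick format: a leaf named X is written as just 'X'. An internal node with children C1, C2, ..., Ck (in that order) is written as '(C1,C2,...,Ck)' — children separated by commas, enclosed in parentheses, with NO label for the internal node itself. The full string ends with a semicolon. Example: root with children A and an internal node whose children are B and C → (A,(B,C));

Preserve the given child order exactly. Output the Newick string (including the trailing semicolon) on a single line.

internal I3 with children ['I1', 'I2']
  internal I1 with children ['T', 'X', 'I0', 'W']
    leaf 'T' → 'T'
    leaf 'X' → 'X'
    internal I0 with children ['R', 'M']
      leaf 'R' → 'R'
      leaf 'M' → 'M'
    → '(R,M)'
    leaf 'W' → 'W'
  → '(T,X,(R,M),W)'
  internal I2 with children ['H', 'D']
    leaf 'H' → 'H'
    leaf 'D' → 'D'
  → '(H,D)'
→ '((T,X,(R,M),W),(H,D))'
Final: ((T,X,(R,M),W),(H,D));

Answer: ((T,X,(R,M),W),(H,D));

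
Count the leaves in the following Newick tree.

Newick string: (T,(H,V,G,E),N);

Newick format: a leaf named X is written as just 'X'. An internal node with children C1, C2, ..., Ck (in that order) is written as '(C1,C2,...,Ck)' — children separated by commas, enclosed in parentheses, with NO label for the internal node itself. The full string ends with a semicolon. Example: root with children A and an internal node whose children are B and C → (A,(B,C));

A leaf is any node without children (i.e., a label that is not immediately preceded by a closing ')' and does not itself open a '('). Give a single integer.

Newick: (T,(H,V,G,E),N);
Scan left-to-right; a leaf is any maximal label run not followed by '(':
  pos 1: leaf 'T' → count = 1
  pos 4: leaf 'H' → count = 2
  pos 6: leaf 'V' → count = 3
  pos 8: leaf 'G' → count = 4
  pos 10: leaf 'E' → count = 5
  pos 13: leaf 'N' → count = 6
Total leaves: 6

Answer: 6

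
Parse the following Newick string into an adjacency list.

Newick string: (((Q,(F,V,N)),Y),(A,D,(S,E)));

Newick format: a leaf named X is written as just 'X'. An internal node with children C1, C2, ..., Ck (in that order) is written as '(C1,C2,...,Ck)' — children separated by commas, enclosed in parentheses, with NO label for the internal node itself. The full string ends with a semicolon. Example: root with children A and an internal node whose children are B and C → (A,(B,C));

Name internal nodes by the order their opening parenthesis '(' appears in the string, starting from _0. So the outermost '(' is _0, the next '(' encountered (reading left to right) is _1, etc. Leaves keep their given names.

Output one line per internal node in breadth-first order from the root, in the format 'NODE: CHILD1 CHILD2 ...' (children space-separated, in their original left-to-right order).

Input: (((Q,(F,V,N)),Y),(A,D,(S,E)));
Scanning left-to-right, naming '(' by encounter order:
  pos 0: '(' -> open internal node _0 (depth 1)
  pos 1: '(' -> open internal node _1 (depth 2)
  pos 2: '(' -> open internal node _2 (depth 3)
  pos 5: '(' -> open internal node _3 (depth 4)
  pos 11: ')' -> close internal node _3 (now at depth 3)
  pos 12: ')' -> close internal node _2 (now at depth 2)
  pos 15: ')' -> close internal node _1 (now at depth 1)
  pos 17: '(' -> open internal node _4 (depth 2)
  pos 22: '(' -> open internal node _5 (depth 3)
  pos 26: ')' -> close internal node _5 (now at depth 2)
  pos 27: ')' -> close internal node _4 (now at depth 1)
  pos 28: ')' -> close internal node _0 (now at depth 0)
Total internal nodes: 6
BFS adjacency from root:
  _0: _1 _4
  _1: _2 Y
  _4: A D _5
  _2: Q _3
  _5: S E
  _3: F V N

Answer: _0: _1 _4
_1: _2 Y
_4: A D _5
_2: Q _3
_5: S E
_3: F V N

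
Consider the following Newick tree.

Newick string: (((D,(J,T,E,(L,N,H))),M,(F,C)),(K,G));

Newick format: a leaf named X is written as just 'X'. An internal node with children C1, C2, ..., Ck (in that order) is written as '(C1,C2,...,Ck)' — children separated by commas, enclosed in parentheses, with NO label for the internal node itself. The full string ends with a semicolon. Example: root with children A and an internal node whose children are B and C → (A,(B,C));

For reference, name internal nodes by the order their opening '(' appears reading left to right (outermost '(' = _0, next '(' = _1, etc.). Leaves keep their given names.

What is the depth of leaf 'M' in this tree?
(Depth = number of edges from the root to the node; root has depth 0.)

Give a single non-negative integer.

Newick: (((D,(J,T,E,(L,N,H))),M,(F,C)),(K,G));
Naming internals by '(' encounter order: outermost '(' = _0, next = _1, ...
Query node: M
Path from root: _0 -> _1 -> M
Depth of M: 2 (number of edges from root)

Answer: 2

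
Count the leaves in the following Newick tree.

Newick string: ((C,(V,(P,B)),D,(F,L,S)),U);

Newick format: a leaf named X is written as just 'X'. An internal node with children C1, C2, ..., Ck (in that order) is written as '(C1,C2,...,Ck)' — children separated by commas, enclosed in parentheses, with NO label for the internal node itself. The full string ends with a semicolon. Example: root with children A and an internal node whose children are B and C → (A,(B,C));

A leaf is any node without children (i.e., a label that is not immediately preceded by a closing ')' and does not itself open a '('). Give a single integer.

Newick: ((C,(V,(P,B)),D,(F,L,S)),U);
Scan left-to-right; a leaf is any maximal label run not followed by '(':
  pos 2: leaf 'C' → count = 1
  pos 5: leaf 'V' → count = 2
  pos 8: leaf 'P' → count = 3
  pos 10: leaf 'B' → count = 4
  pos 14: leaf 'D' → count = 5
  pos 17: leaf 'F' → count = 6
  pos 19: leaf 'L' → count = 7
  pos 21: leaf 'S' → count = 8
  pos 25: leaf 'U' → count = 9
Total leaves: 9

Answer: 9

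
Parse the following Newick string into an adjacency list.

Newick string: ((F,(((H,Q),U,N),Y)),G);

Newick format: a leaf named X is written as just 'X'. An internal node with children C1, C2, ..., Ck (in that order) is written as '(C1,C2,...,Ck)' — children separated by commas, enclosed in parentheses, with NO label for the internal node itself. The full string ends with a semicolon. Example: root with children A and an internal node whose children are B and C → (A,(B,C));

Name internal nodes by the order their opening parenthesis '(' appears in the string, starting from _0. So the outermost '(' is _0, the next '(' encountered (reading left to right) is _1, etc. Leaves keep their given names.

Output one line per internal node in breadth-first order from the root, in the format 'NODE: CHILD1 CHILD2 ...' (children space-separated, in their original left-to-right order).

Answer: _0: _1 G
_1: F _2
_2: _3 Y
_3: _4 U N
_4: H Q

Derivation:
Input: ((F,(((H,Q),U,N),Y)),G);
Scanning left-to-right, naming '(' by encounter order:
  pos 0: '(' -> open internal node _0 (depth 1)
  pos 1: '(' -> open internal node _1 (depth 2)
  pos 4: '(' -> open internal node _2 (depth 3)
  pos 5: '(' -> open internal node _3 (depth 4)
  pos 6: '(' -> open internal node _4 (depth 5)
  pos 10: ')' -> close internal node _4 (now at depth 4)
  pos 15: ')' -> close internal node _3 (now at depth 3)
  pos 18: ')' -> close internal node _2 (now at depth 2)
  pos 19: ')' -> close internal node _1 (now at depth 1)
  pos 22: ')' -> close internal node _0 (now at depth 0)
Total internal nodes: 5
BFS adjacency from root:
  _0: _1 G
  _1: F _2
  _2: _3 Y
  _3: _4 U N
  _4: H Q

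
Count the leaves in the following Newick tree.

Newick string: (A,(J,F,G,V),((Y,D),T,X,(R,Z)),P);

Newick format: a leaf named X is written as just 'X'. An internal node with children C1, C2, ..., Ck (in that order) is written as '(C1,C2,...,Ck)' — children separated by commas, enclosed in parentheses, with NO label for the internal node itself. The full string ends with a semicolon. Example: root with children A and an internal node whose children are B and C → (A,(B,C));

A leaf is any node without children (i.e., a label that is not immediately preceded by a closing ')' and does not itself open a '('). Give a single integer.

Newick: (A,(J,F,G,V),((Y,D),T,X,(R,Z)),P);
Scan left-to-right; a leaf is any maximal label run not followed by '(':
  pos 1: leaf 'A' → count = 1
  pos 4: leaf 'J' → count = 2
  pos 6: leaf 'F' → count = 3
  pos 8: leaf 'G' → count = 4
  pos 10: leaf 'V' → count = 5
  pos 15: leaf 'Y' → count = 6
  pos 17: leaf 'D' → count = 7
  pos 20: leaf 'T' → count = 8
  pos 22: leaf 'X' → count = 9
  pos 25: leaf 'R' → count = 10
  pos 27: leaf 'Z' → count = 11
  pos 31: leaf 'P' → count = 12
Total leaves: 12

Answer: 12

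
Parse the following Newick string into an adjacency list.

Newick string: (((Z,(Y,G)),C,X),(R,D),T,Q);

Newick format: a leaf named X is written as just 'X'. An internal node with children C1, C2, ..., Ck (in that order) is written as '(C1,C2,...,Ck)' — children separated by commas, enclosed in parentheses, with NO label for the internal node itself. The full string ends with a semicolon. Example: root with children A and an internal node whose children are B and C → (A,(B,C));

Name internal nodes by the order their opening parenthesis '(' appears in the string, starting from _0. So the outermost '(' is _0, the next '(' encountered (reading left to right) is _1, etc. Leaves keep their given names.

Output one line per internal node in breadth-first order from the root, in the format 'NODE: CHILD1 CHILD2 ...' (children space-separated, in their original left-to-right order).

Input: (((Z,(Y,G)),C,X),(R,D),T,Q);
Scanning left-to-right, naming '(' by encounter order:
  pos 0: '(' -> open internal node _0 (depth 1)
  pos 1: '(' -> open internal node _1 (depth 2)
  pos 2: '(' -> open internal node _2 (depth 3)
  pos 5: '(' -> open internal node _3 (depth 4)
  pos 9: ')' -> close internal node _3 (now at depth 3)
  pos 10: ')' -> close internal node _2 (now at depth 2)
  pos 15: ')' -> close internal node _1 (now at depth 1)
  pos 17: '(' -> open internal node _4 (depth 2)
  pos 21: ')' -> close internal node _4 (now at depth 1)
  pos 26: ')' -> close internal node _0 (now at depth 0)
Total internal nodes: 5
BFS adjacency from root:
  _0: _1 _4 T Q
  _1: _2 C X
  _4: R D
  _2: Z _3
  _3: Y G

Answer: _0: _1 _4 T Q
_1: _2 C X
_4: R D
_2: Z _3
_3: Y G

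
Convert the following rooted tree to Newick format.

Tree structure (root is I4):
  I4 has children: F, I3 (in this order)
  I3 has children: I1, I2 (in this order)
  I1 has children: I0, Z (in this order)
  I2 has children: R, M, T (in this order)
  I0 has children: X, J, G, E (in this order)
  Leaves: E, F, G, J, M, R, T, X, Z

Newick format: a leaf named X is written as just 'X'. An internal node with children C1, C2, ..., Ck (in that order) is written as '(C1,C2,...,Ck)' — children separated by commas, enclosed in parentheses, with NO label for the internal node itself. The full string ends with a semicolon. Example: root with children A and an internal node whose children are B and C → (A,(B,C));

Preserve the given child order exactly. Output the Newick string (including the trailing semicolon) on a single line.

Answer: (F,(((X,J,G,E),Z),(R,M,T)));

Derivation:
internal I4 with children ['F', 'I3']
  leaf 'F' → 'F'
  internal I3 with children ['I1', 'I2']
    internal I1 with children ['I0', 'Z']
      internal I0 with children ['X', 'J', 'G', 'E']
        leaf 'X' → 'X'
        leaf 'J' → 'J'
        leaf 'G' → 'G'
        leaf 'E' → 'E'
      → '(X,J,G,E)'
      leaf 'Z' → 'Z'
    → '((X,J,G,E),Z)'
    internal I2 with children ['R', 'M', 'T']
      leaf 'R' → 'R'
      leaf 'M' → 'M'
      leaf 'T' → 'T'
    → '(R,M,T)'
  → '(((X,J,G,E),Z),(R,M,T))'
→ '(F,(((X,J,G,E),Z),(R,M,T)))'
Final: (F,(((X,J,G,E),Z),(R,M,T)));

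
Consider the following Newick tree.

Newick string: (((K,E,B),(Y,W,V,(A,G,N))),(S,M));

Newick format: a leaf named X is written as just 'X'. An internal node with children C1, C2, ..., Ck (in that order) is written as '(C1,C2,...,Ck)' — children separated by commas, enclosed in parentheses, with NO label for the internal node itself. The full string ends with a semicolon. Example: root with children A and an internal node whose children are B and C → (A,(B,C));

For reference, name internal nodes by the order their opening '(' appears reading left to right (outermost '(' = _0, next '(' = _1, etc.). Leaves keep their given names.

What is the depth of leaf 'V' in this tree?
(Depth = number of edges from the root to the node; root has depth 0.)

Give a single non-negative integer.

Answer: 3

Derivation:
Newick: (((K,E,B),(Y,W,V,(A,G,N))),(S,M));
Naming internals by '(' encounter order: outermost '(' = _0, next = _1, ...
Query node: V
Path from root: _0 -> _1 -> _3 -> V
Depth of V: 3 (number of edges from root)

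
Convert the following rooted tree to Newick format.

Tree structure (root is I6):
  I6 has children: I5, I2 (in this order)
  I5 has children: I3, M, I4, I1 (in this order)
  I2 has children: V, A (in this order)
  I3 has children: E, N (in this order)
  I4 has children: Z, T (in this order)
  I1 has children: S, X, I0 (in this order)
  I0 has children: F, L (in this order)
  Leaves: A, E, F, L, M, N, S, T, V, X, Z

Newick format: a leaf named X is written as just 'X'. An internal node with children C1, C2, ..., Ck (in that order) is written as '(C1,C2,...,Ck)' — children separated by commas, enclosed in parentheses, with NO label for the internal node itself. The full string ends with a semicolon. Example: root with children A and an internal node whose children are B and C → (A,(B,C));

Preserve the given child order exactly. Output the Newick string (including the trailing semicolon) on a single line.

internal I6 with children ['I5', 'I2']
  internal I5 with children ['I3', 'M', 'I4', 'I1']
    internal I3 with children ['E', 'N']
      leaf 'E' → 'E'
      leaf 'N' → 'N'
    → '(E,N)'
    leaf 'M' → 'M'
    internal I4 with children ['Z', 'T']
      leaf 'Z' → 'Z'
      leaf 'T' → 'T'
    → '(Z,T)'
    internal I1 with children ['S', 'X', 'I0']
      leaf 'S' → 'S'
      leaf 'X' → 'X'
      internal I0 with children ['F', 'L']
        leaf 'F' → 'F'
        leaf 'L' → 'L'
      → '(F,L)'
    → '(S,X,(F,L))'
  → '((E,N),M,(Z,T),(S,X,(F,L)))'
  internal I2 with children ['V', 'A']
    leaf 'V' → 'V'
    leaf 'A' → 'A'
  → '(V,A)'
→ '(((E,N),M,(Z,T),(S,X,(F,L))),(V,A))'
Final: (((E,N),M,(Z,T),(S,X,(F,L))),(V,A));

Answer: (((E,N),M,(Z,T),(S,X,(F,L))),(V,A));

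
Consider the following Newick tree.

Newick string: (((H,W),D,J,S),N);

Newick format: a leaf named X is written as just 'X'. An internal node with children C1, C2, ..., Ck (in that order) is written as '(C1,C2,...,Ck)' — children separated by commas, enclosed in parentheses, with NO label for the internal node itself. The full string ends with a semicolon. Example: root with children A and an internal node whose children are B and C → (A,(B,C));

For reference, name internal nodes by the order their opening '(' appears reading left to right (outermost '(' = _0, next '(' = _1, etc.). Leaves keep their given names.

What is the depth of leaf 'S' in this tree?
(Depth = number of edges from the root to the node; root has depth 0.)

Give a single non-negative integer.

Newick: (((H,W),D,J,S),N);
Naming internals by '(' encounter order: outermost '(' = _0, next = _1, ...
Query node: S
Path from root: _0 -> _1 -> S
Depth of S: 2 (number of edges from root)

Answer: 2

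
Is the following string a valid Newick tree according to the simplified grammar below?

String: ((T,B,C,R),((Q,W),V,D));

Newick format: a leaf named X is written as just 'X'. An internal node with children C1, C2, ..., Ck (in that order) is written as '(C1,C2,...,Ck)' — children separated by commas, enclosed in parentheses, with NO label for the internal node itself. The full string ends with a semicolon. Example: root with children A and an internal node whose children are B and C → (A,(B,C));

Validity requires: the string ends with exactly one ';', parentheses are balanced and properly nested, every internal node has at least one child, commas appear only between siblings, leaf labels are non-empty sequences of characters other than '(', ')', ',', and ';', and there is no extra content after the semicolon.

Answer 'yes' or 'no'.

Answer: yes

Derivation:
Input: ((T,B,C,R),((Q,W),V,D));
Paren balance: 4 '(' vs 4 ')' OK
Ends with single ';': True
Full parse: OK
Valid: True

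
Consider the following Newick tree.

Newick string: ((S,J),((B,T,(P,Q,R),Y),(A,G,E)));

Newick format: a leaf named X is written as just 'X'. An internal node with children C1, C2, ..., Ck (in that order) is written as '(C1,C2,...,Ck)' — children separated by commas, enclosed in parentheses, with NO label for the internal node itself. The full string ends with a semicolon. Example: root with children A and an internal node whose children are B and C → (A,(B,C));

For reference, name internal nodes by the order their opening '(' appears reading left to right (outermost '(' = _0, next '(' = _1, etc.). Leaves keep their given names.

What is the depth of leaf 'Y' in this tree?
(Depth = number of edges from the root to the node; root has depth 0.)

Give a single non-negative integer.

Answer: 3

Derivation:
Newick: ((S,J),((B,T,(P,Q,R),Y),(A,G,E)));
Naming internals by '(' encounter order: outermost '(' = _0, next = _1, ...
Query node: Y
Path from root: _0 -> _2 -> _3 -> Y
Depth of Y: 3 (number of edges from root)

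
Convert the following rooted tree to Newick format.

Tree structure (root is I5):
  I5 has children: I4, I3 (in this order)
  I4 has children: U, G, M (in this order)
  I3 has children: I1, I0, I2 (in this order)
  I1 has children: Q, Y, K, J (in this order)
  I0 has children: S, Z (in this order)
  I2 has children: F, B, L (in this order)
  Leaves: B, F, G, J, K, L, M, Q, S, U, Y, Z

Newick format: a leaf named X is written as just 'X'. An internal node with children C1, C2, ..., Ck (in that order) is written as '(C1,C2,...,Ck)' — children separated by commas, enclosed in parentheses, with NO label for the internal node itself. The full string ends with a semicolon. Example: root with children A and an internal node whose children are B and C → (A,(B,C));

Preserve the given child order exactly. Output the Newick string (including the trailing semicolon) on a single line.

Answer: ((U,G,M),((Q,Y,K,J),(S,Z),(F,B,L)));

Derivation:
internal I5 with children ['I4', 'I3']
  internal I4 with children ['U', 'G', 'M']
    leaf 'U' → 'U'
    leaf 'G' → 'G'
    leaf 'M' → 'M'
  → '(U,G,M)'
  internal I3 with children ['I1', 'I0', 'I2']
    internal I1 with children ['Q', 'Y', 'K', 'J']
      leaf 'Q' → 'Q'
      leaf 'Y' → 'Y'
      leaf 'K' → 'K'
      leaf 'J' → 'J'
    → '(Q,Y,K,J)'
    internal I0 with children ['S', 'Z']
      leaf 'S' → 'S'
      leaf 'Z' → 'Z'
    → '(S,Z)'
    internal I2 with children ['F', 'B', 'L']
      leaf 'F' → 'F'
      leaf 'B' → 'B'
      leaf 'L' → 'L'
    → '(F,B,L)'
  → '((Q,Y,K,J),(S,Z),(F,B,L))'
→ '((U,G,M),((Q,Y,K,J),(S,Z),(F,B,L)))'
Final: ((U,G,M),((Q,Y,K,J),(S,Z),(F,B,L)));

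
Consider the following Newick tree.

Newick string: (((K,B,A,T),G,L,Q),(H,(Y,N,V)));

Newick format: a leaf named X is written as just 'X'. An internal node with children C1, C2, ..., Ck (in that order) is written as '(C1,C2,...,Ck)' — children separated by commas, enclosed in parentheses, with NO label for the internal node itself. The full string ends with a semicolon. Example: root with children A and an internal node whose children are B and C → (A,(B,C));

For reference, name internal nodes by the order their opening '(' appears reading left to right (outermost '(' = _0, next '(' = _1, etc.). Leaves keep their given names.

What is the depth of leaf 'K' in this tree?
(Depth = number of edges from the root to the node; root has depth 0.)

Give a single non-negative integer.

Newick: (((K,B,A,T),G,L,Q),(H,(Y,N,V)));
Naming internals by '(' encounter order: outermost '(' = _0, next = _1, ...
Query node: K
Path from root: _0 -> _1 -> _2 -> K
Depth of K: 3 (number of edges from root)

Answer: 3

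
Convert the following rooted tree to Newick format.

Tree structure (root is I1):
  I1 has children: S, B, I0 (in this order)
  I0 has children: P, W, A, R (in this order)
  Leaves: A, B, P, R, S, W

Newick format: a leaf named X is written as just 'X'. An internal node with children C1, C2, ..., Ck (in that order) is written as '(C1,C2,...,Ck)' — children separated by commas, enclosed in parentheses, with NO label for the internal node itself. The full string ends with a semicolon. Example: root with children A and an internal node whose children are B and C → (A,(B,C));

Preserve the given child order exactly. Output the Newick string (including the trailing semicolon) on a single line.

internal I1 with children ['S', 'B', 'I0']
  leaf 'S' → 'S'
  leaf 'B' → 'B'
  internal I0 with children ['P', 'W', 'A', 'R']
    leaf 'P' → 'P'
    leaf 'W' → 'W'
    leaf 'A' → 'A'
    leaf 'R' → 'R'
  → '(P,W,A,R)'
→ '(S,B,(P,W,A,R))'
Final: (S,B,(P,W,A,R));

Answer: (S,B,(P,W,A,R));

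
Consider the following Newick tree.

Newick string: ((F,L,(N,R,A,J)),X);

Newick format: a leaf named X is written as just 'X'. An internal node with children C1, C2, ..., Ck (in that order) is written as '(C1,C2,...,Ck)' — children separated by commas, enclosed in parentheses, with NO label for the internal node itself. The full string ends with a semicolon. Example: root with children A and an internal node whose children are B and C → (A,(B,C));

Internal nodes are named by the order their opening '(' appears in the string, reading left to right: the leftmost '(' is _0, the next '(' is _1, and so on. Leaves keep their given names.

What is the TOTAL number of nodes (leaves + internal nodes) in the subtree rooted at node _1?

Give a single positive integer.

Newick: ((F,L,(N,R,A,J)),X);
Locate _1: it is the '(' at position 1 (the 2nd '(' reading left to right).
Query: subtree rooted at _1
_1: subtree_size = 1 + 7
  F: subtree_size = 1 + 0
  L: subtree_size = 1 + 0
  _2: subtree_size = 1 + 4
    N: subtree_size = 1 + 0
    R: subtree_size = 1 + 0
    A: subtree_size = 1 + 0
    J: subtree_size = 1 + 0
Total subtree size of _1: 8

Answer: 8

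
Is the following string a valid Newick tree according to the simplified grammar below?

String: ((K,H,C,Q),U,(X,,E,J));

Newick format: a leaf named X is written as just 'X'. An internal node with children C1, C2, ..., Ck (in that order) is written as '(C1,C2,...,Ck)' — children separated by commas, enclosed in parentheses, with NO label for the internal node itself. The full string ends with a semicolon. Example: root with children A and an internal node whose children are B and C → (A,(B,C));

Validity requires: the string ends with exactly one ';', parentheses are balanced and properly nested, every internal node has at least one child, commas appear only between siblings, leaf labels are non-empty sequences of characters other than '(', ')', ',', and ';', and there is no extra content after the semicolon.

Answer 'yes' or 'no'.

Answer: no

Derivation:
Input: ((K,H,C,Q),U,(X,,E,J));
Paren balance: 3 '(' vs 3 ')' OK
Ends with single ';': True
Full parse: FAILS (empty leaf label at pos 16)
Valid: False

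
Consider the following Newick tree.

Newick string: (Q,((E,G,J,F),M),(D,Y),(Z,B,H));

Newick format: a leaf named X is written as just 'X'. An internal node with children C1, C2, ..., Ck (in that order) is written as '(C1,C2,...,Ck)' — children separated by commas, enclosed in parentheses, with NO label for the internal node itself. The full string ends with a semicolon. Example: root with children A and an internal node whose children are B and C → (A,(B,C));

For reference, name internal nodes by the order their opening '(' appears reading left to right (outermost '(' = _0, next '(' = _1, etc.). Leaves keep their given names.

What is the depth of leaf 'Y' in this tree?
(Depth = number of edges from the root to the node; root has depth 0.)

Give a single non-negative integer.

Newick: (Q,((E,G,J,F),M),(D,Y),(Z,B,H));
Naming internals by '(' encounter order: outermost '(' = _0, next = _1, ...
Query node: Y
Path from root: _0 -> _3 -> Y
Depth of Y: 2 (number of edges from root)

Answer: 2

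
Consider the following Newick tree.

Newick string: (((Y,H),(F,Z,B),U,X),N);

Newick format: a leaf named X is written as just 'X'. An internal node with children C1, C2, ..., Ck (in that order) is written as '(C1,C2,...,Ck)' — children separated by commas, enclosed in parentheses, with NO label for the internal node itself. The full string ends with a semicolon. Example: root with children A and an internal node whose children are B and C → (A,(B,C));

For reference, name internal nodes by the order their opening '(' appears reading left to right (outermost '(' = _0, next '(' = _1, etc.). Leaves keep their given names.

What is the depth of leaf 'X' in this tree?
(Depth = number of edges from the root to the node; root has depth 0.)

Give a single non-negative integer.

Newick: (((Y,H),(F,Z,B),U,X),N);
Naming internals by '(' encounter order: outermost '(' = _0, next = _1, ...
Query node: X
Path from root: _0 -> _1 -> X
Depth of X: 2 (number of edges from root)

Answer: 2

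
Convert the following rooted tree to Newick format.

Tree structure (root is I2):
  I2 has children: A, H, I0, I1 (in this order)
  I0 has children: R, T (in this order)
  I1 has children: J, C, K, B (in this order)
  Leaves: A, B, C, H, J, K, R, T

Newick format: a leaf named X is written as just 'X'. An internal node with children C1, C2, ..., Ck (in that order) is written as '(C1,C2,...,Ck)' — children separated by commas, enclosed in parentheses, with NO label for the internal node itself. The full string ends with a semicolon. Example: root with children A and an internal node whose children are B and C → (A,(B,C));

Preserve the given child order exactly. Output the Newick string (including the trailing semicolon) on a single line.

Answer: (A,H,(R,T),(J,C,K,B));

Derivation:
internal I2 with children ['A', 'H', 'I0', 'I1']
  leaf 'A' → 'A'
  leaf 'H' → 'H'
  internal I0 with children ['R', 'T']
    leaf 'R' → 'R'
    leaf 'T' → 'T'
  → '(R,T)'
  internal I1 with children ['J', 'C', 'K', 'B']
    leaf 'J' → 'J'
    leaf 'C' → 'C'
    leaf 'K' → 'K'
    leaf 'B' → 'B'
  → '(J,C,K,B)'
→ '(A,H,(R,T),(J,C,K,B))'
Final: (A,H,(R,T),(J,C,K,B));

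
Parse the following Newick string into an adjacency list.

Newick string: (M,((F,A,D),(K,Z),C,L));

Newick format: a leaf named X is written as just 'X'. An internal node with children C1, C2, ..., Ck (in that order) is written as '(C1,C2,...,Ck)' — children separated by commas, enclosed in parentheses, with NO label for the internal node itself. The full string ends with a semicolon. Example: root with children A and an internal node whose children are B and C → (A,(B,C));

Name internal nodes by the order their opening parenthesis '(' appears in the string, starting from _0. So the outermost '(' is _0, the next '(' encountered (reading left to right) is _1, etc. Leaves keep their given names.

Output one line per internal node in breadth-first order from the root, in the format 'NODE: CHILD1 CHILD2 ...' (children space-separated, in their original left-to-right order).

Answer: _0: M _1
_1: _2 _3 C L
_2: F A D
_3: K Z

Derivation:
Input: (M,((F,A,D),(K,Z),C,L));
Scanning left-to-right, naming '(' by encounter order:
  pos 0: '(' -> open internal node _0 (depth 1)
  pos 3: '(' -> open internal node _1 (depth 2)
  pos 4: '(' -> open internal node _2 (depth 3)
  pos 10: ')' -> close internal node _2 (now at depth 2)
  pos 12: '(' -> open internal node _3 (depth 3)
  pos 16: ')' -> close internal node _3 (now at depth 2)
  pos 21: ')' -> close internal node _1 (now at depth 1)
  pos 22: ')' -> close internal node _0 (now at depth 0)
Total internal nodes: 4
BFS adjacency from root:
  _0: M _1
  _1: _2 _3 C L
  _2: F A D
  _3: K Z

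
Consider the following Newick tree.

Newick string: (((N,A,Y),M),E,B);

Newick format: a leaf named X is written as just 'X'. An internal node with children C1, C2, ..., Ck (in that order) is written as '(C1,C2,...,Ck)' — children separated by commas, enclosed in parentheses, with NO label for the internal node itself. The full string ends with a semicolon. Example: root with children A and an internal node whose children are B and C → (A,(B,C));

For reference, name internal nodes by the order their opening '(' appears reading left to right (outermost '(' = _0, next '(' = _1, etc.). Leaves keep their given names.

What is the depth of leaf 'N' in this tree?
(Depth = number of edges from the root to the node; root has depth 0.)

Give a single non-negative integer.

Newick: (((N,A,Y),M),E,B);
Naming internals by '(' encounter order: outermost '(' = _0, next = _1, ...
Query node: N
Path from root: _0 -> _1 -> _2 -> N
Depth of N: 3 (number of edges from root)

Answer: 3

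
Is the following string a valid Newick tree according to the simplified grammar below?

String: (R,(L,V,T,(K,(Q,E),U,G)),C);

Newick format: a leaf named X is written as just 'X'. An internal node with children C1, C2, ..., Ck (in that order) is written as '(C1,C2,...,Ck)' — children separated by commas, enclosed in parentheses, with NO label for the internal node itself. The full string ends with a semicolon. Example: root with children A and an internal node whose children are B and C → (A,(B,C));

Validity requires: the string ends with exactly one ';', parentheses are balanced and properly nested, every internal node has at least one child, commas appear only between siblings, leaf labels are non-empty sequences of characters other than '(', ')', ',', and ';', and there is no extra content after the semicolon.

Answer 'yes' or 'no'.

Input: (R,(L,V,T,(K,(Q,E),U,G)),C);
Paren balance: 4 '(' vs 4 ')' OK
Ends with single ';': True
Full parse: OK
Valid: True

Answer: yes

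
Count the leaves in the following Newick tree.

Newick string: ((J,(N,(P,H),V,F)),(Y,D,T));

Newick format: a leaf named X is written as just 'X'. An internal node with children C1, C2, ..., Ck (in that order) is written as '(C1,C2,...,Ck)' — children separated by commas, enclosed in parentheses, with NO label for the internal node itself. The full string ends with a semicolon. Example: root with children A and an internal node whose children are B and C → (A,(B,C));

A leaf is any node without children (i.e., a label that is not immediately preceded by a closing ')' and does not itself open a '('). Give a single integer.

Answer: 9

Derivation:
Newick: ((J,(N,(P,H),V,F)),(Y,D,T));
Scan left-to-right; a leaf is any maximal label run not followed by '(':
  pos 2: leaf 'J' → count = 1
  pos 5: leaf 'N' → count = 2
  pos 8: leaf 'P' → count = 3
  pos 10: leaf 'H' → count = 4
  pos 13: leaf 'V' → count = 5
  pos 15: leaf 'F' → count = 6
  pos 20: leaf 'Y' → count = 7
  pos 22: leaf 'D' → count = 8
  pos 24: leaf 'T' → count = 9
Total leaves: 9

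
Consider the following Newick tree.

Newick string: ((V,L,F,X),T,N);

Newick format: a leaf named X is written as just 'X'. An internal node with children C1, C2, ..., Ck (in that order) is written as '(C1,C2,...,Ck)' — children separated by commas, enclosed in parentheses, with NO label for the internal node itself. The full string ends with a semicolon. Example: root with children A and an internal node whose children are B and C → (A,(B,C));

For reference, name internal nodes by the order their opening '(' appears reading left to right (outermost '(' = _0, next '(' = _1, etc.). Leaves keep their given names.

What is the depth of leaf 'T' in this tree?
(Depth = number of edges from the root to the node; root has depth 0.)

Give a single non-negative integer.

Answer: 1

Derivation:
Newick: ((V,L,F,X),T,N);
Naming internals by '(' encounter order: outermost '(' = _0, next = _1, ...
Query node: T
Path from root: _0 -> T
Depth of T: 1 (number of edges from root)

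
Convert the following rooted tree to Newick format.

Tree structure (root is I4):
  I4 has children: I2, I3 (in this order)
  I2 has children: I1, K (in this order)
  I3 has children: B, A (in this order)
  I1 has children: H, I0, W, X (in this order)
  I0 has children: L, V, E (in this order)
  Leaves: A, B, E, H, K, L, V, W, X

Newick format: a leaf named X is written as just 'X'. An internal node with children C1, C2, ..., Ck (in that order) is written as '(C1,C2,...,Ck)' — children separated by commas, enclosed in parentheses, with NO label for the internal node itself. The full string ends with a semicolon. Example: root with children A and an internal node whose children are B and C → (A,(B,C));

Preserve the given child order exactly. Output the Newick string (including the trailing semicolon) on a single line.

Answer: (((H,(L,V,E),W,X),K),(B,A));

Derivation:
internal I4 with children ['I2', 'I3']
  internal I2 with children ['I1', 'K']
    internal I1 with children ['H', 'I0', 'W', 'X']
      leaf 'H' → 'H'
      internal I0 with children ['L', 'V', 'E']
        leaf 'L' → 'L'
        leaf 'V' → 'V'
        leaf 'E' → 'E'
      → '(L,V,E)'
      leaf 'W' → 'W'
      leaf 'X' → 'X'
    → '(H,(L,V,E),W,X)'
    leaf 'K' → 'K'
  → '((H,(L,V,E),W,X),K)'
  internal I3 with children ['B', 'A']
    leaf 'B' → 'B'
    leaf 'A' → 'A'
  → '(B,A)'
→ '(((H,(L,V,E),W,X),K),(B,A))'
Final: (((H,(L,V,E),W,X),K),(B,A));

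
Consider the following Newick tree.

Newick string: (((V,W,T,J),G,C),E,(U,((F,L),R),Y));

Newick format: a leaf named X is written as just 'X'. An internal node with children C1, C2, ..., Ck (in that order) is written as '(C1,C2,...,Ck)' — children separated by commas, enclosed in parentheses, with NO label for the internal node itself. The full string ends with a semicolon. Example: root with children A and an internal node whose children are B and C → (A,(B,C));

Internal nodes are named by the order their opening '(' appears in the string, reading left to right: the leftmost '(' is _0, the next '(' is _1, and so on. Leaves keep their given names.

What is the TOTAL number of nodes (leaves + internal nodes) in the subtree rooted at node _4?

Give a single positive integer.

Newick: (((V,W,T,J),G,C),E,(U,((F,L),R),Y));
Locate _4: it is the '(' at position 22 (the 5th '(' reading left to right).
Query: subtree rooted at _4
_4: subtree_size = 1 + 4
  _5: subtree_size = 1 + 2
    F: subtree_size = 1 + 0
    L: subtree_size = 1 + 0
  R: subtree_size = 1 + 0
Total subtree size of _4: 5

Answer: 5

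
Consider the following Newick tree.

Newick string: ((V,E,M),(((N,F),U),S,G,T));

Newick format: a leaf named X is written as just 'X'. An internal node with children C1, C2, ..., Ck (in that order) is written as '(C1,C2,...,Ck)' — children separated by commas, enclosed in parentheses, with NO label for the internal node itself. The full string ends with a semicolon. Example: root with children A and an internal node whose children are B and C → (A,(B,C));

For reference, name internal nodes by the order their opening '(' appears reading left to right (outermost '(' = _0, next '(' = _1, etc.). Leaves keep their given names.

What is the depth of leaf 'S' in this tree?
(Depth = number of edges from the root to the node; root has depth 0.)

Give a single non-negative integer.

Newick: ((V,E,M),(((N,F),U),S,G,T));
Naming internals by '(' encounter order: outermost '(' = _0, next = _1, ...
Query node: S
Path from root: _0 -> _2 -> S
Depth of S: 2 (number of edges from root)

Answer: 2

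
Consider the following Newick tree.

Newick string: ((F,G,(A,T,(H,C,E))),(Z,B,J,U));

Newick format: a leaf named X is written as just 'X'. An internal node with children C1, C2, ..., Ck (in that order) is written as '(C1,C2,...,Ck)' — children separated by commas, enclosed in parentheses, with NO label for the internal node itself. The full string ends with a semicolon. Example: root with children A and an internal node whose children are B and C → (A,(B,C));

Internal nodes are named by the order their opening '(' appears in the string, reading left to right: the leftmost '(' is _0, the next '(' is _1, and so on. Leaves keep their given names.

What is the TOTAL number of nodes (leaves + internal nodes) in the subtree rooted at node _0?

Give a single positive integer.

Newick: ((F,G,(A,T,(H,C,E))),(Z,B,J,U));
Locate _0: it is the '(' at position 0 (the 1st '(' reading left to right).
Query: subtree rooted at _0
_0: subtree_size = 1 + 15
  _1: subtree_size = 1 + 9
    F: subtree_size = 1 + 0
    G: subtree_size = 1 + 0
    _2: subtree_size = 1 + 6
      A: subtree_size = 1 + 0
      T: subtree_size = 1 + 0
      _3: subtree_size = 1 + 3
        H: subtree_size = 1 + 0
        C: subtree_size = 1 + 0
        E: subtree_size = 1 + 0
  _4: subtree_size = 1 + 4
    Z: subtree_size = 1 + 0
    B: subtree_size = 1 + 0
    J: subtree_size = 1 + 0
    U: subtree_size = 1 + 0
Total subtree size of _0: 16

Answer: 16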